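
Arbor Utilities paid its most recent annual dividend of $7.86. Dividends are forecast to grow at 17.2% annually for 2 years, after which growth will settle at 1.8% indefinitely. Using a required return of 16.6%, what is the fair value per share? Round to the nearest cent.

$70.46

Two-stage DDM. Project D₁…D_2 at 0.172, terminal growth 0.018, discount at r = 0.166.
D_1 = 9.2119
D_2 = 10.7964
Terminal value at t=2: TV = D_3/(r−g) = 10.9907/(0.166−0.018) = 74.2615
P₀ = 9.2119/(1+0.166)^1 + 10.7964/(1+0.166)^2 + 74.2615/(1+0.166)^2 = 70.4634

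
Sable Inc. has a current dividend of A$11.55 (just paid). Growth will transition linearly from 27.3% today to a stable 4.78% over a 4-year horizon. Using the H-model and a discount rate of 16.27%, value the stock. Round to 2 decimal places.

H-model: P₀ = D₀[(1+g_L) + H(g_S−g_L)]/(r−g_L), with H = 4/2 = 2.
P₀ = 11.55 × [(1+0.0478) + 2×(0.273−0.0478)] / (0.1627−0.0478)
   = 11.55 × 1.4982 / 0.1149 = 150.6023

A$150.60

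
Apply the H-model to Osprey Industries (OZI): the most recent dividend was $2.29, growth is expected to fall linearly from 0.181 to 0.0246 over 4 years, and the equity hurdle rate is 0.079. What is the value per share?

H-model: P₀ = D₀[(1+g_L) + H(g_S−g_L)]/(r−g_L), with H = 4/2 = 2.
P₀ = 2.29 × [(1+0.0246) + 2×(0.181−0.0246)] / (0.079−0.0246)
   = 2.29 × 1.3374 / 0.0544 = 56.2986

$56.30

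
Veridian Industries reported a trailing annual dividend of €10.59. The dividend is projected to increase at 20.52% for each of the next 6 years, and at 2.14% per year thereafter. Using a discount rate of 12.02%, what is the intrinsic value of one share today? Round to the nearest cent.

Two-stage DDM. Project D₁…D_6 at 0.2052, terminal growth 0.0214, discount at r = 0.1202.
D_1 = 12.7631
D_2 = 15.3820
D_3 = 18.5384
D_4 = 22.3425
D_5 = 26.9272
D_6 = 32.4527
Terminal value at t=6: TV = D_7/(r−g) = 33.1472/(0.1202−0.0214) = 335.4977
P₀ = 12.7631/(1+0.1202)^1 + 15.3820/(1+0.1202)^2 + 18.5384/(1+0.1202)^3 + 22.3425/(1+0.1202)^4 + 26.9272/(1+0.1202)^5 + 32.4527/(1+0.1202)^6 + 335.4977/(1+0.1202)^6 = 252.5100

€252.51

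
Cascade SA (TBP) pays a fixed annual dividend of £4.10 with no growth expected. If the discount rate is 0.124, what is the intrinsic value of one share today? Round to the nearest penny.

Zero-growth DDM (perpetuity): P₀ = D/r = 4.10 / 0.124 = 33.0645

£33.06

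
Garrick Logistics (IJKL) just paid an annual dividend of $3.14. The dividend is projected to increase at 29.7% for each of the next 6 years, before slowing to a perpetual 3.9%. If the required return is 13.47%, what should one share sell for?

$106.90

Two-stage DDM. Project D₁…D_6 at 0.297, terminal growth 0.039, discount at r = 0.1347.
D_1 = 4.0726
D_2 = 5.2821
D_3 = 6.8509
D_4 = 8.8857
D_5 = 11.5247
D_6 = 14.9475
Terminal value at t=6: TV = D_7/(r−g) = 15.5305/(0.1347−0.039) = 162.2830
P₀ = 4.0726/(1+0.1347)^1 + 5.2821/(1+0.1347)^2 + 6.8509/(1+0.1347)^3 + 8.8857/(1+0.1347)^4 + 11.5247/(1+0.1347)^5 + 14.9475/(1+0.1347)^6 + 162.2830/(1+0.1347)^6 = 106.9009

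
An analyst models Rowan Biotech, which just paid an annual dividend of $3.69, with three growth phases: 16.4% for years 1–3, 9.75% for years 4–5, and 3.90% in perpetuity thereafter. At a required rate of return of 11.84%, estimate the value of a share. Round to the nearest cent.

$72.51

Three-stage DDM. Project D₁…D_5; terminal Gordon value at t=5 with g = 0.039; discount at r = 0.1184.
D_1 = 4.2952
D_2 = 4.9996
D_3 = 5.8195
D_4 = 6.3869
D_5 = 7.0096
TV_5 = 7.2830/(0.1184−0.039) = 91.7254
P₀ = Σ Dₜ/(1+r)ᵗ + TV_5/(1+r)^5 = 72.5065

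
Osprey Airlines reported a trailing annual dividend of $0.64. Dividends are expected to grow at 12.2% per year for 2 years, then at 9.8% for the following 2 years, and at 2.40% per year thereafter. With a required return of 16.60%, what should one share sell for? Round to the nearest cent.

Three-stage DDM. Project D₁…D_4; terminal Gordon value at t=4 with g = 0.024; discount at r = 0.166.
D_1 = 0.7181
D_2 = 0.8057
D_3 = 0.8846
D_4 = 0.9713
TV_4 = 0.9947/(0.166−0.024) = 7.0046
P₀ = Σ Dₜ/(1+r)ᵗ + TV_4/(1+r)^4 = 6.0816

$6.08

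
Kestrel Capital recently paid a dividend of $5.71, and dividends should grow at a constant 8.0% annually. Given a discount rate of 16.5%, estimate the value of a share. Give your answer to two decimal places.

$72.55

Gordon growth model: P₀ = D₁/(r − g). D₁ = 5.71 × (1 + 0.08) = 6.1668.
P₀ = 6.1668 / (0.165 − 0.08) = 6.1668 / 0.085 = 72.5506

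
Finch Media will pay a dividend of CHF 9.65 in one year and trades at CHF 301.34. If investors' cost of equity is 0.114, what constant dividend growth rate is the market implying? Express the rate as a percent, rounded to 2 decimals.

8.20%

From P₀ = D₁/(r − g), the implied growth is g = r − D₁/P₀.
g = 0.114 − 9.65/301.34 = 0.114 − 0.03202 = 0.08198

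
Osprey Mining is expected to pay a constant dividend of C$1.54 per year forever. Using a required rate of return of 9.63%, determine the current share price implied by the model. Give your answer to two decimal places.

Zero-growth DDM (perpetuity): P₀ = D/r = 1.54 / 0.0963 = 15.9917

C$15.99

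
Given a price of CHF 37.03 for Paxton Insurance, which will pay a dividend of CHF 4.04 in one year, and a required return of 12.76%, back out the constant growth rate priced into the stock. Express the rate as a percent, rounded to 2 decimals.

1.85%

From P₀ = D₁/(r − g), the implied growth is g = r − D₁/P₀.
g = 0.1276 − 4.04/37.03 = 0.1276 − 0.10910 = 0.01850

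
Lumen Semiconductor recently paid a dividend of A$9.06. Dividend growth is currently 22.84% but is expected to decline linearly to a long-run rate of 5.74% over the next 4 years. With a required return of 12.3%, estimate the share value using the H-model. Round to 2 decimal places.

A$193.27

H-model: P₀ = D₀[(1+g_L) + H(g_S−g_L)]/(r−g_L), with H = 4/2 = 2.
P₀ = 9.06 × [(1+0.0574) + 2×(0.2284−0.0574)] / (0.123−0.0574)
   = 9.06 × 1.3994 / 0.0656 = 193.2708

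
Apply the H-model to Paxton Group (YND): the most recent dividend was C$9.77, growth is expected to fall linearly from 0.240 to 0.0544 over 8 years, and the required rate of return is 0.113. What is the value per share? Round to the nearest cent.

H-model: P₀ = D₀[(1+g_L) + H(g_S−g_L)]/(r−g_L), with H = 8/2 = 4.
P₀ = 9.77 × [(1+0.0544) + 4×(0.24−0.0544)] / (0.113−0.0544)
   = 9.77 × 1.7968 / 0.0586 = 299.5689

C$299.57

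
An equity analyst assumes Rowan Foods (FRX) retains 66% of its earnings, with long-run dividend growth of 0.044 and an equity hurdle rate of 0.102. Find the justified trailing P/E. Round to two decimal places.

6.12

Payout ratio b = 1 − 0.66 = 0.34.
Justified trailing P/E = b(1+g)/(r−g) = 0.34×(1+0.044)/(0.102−0.044) = 6.1200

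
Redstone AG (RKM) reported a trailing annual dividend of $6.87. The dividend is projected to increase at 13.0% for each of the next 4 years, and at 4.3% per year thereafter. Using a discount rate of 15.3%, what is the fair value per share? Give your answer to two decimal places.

$86.23

Two-stage DDM. Project D₁…D_4 at 0.13, terminal growth 0.043, discount at r = 0.153.
D_1 = 7.7631
D_2 = 8.7723
D_3 = 9.9127
D_4 = 11.2014
Terminal value at t=4: TV = D_5/(r−g) = 11.6830/(0.153−0.043) = 106.2092
P₀ = 7.7631/(1+0.153)^1 + 8.7723/(1+0.153)^2 + 9.9127/(1+0.153)^3 + 11.2014/(1+0.153)^4 + 106.2092/(1+0.153)^4 = 86.2325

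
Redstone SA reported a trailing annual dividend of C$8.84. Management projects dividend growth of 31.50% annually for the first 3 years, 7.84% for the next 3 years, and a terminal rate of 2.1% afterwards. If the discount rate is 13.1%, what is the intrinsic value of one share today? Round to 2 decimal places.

C$185.84

Three-stage DDM. Project D₁…D_6; terminal Gordon value at t=6 with g = 0.021; discount at r = 0.131.
D_1 = 11.6246
D_2 = 15.2863
D_3 = 20.1015
D_4 = 21.6775
D_5 = 23.3770
D_6 = 25.2098
TV_6 = 25.7392/(0.131−0.021) = 233.9927
P₀ = Σ Dₜ/(1+r)ᵗ + TV_6/(1+r)^6 = 185.8440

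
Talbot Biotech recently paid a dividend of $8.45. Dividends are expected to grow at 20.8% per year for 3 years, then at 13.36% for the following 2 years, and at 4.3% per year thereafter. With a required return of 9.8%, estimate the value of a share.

Three-stage DDM. Project D₁…D_5; terminal Gordon value at t=5 with g = 0.043; discount at r = 0.098.
D_1 = 10.2076
D_2 = 12.3308
D_3 = 14.8956
D_4 = 16.8856
D_5 = 19.1416
TV_5 = 19.9646/(0.098−0.043) = 362.9935
P₀ = Σ Dₜ/(1+r)ᵗ + TV_5/(1+r)^5 = 281.8390

$281.84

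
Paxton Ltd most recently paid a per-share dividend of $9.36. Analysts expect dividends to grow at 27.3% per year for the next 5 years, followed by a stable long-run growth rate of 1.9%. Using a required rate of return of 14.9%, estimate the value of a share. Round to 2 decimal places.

$186.79

Two-stage DDM. Project D₁…D_5 at 0.273, terminal growth 0.019, discount at r = 0.149.
D_1 = 11.9153
D_2 = 15.1682
D_3 = 19.3091
D_4 = 24.5804
D_5 = 31.2909
Terminal value at t=5: TV = D_6/(r−g) = 31.8854/(0.149−0.019) = 245.2724
P₀ = 11.9153/(1+0.149)^1 + 15.1682/(1+0.149)^2 + 19.3091/(1+0.149)^3 + 24.5804/(1+0.149)^4 + 31.2909/(1+0.149)^5 + 245.2724/(1+0.149)^5 = 186.7918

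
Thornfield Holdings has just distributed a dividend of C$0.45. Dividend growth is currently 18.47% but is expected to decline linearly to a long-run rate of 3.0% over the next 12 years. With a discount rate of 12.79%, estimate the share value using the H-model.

H-model: P₀ = D₀[(1+g_L) + H(g_S−g_L)]/(r−g_L), with H = 12/2 = 6.
P₀ = 0.45 × [(1+0.03) + 6×(0.1847−0.03)] / (0.1279−0.03)
   = 0.45 × 1.9582 / 0.0979 = 9.0009

C$9.00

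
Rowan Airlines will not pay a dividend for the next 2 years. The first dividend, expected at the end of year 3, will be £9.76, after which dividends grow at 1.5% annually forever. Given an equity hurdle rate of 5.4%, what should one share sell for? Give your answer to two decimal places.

£225.27

Deferred-dividend DDM. At t=2 the remaining stream is a growing perpetuity with first payment D_3 = 9.76.
V_2 = D_3/(r−g) = 9.76/(0.054−0.015) = 250.2564
P₀ = V_2/(1+r)^2 = 250.2564/(1+0.054)^2 = 225.2703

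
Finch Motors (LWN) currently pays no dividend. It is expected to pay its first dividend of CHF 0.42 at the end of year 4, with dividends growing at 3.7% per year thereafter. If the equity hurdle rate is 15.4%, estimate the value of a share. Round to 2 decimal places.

Deferred-dividend DDM. At t=3 the remaining stream is a growing perpetuity with first payment D_4 = 0.42.
V_3 = D_4/(r−g) = 0.42/(0.154−0.037) = 3.5897
P₀ = V_3/(1+r)^3 = 3.5897/(1+0.154)^3 = 2.3359

CHF 2.34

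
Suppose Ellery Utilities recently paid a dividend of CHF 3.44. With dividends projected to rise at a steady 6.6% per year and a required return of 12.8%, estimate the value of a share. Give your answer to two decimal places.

Gordon growth model: P₀ = D₁/(r − g). D₁ = 3.44 × (1 + 0.066) = 3.6670.
P₀ = 3.6670 / (0.128 − 0.066) = 3.6670 / 0.062 = 59.1458

CHF 59.15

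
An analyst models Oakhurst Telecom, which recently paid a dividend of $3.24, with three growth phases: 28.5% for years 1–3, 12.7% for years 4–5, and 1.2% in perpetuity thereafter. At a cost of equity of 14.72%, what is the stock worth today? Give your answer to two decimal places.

$54.01

Three-stage DDM. Project D₁…D_5; terminal Gordon value at t=5 with g = 0.012; discount at r = 0.1472.
D_1 = 4.1634
D_2 = 5.3500
D_3 = 6.8747
D_4 = 7.7478
D_5 = 8.7318
TV_5 = 8.8365/(0.1472−0.012) = 65.3591
P₀ = Σ Dₜ/(1+r)ᵗ + TV_5/(1+r)^5 = 54.0089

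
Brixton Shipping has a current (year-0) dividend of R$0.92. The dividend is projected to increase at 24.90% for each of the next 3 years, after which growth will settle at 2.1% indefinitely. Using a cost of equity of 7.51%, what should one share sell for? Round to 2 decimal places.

Two-stage DDM. Project D₁…D_3 at 0.249, terminal growth 0.021, discount at r = 0.0751.
D_1 = 1.1491
D_2 = 1.4352
D_3 = 1.7926
Terminal value at t=3: TV = D_4/(r−g) = 1.8302/(0.0751−0.021) = 33.8301
P₀ = 1.1491/(1+0.0751)^1 + 1.4352/(1+0.0751)^2 + 1.7926/(1+0.0751)^3 + 33.8301/(1+0.0751)^3 = 30.9774

R$30.98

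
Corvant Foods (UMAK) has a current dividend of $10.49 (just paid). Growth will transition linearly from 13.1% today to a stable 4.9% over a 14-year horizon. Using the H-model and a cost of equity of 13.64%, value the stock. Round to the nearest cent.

$194.80

H-model: P₀ = D₀[(1+g_L) + H(g_S−g_L)]/(r−g_L), with H = 14/2 = 7.
P₀ = 10.49 × [(1+0.049) + 7×(0.131−0.049)] / (0.1364−0.049)
   = 10.49 × 1.6230 / 0.0874 = 194.7971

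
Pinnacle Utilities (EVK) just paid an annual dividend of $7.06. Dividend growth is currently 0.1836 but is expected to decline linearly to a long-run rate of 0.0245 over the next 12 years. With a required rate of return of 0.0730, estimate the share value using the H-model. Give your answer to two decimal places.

H-model: P₀ = D₀[(1+g_L) + H(g_S−g_L)]/(r−g_L), with H = 12/2 = 6.
P₀ = 7.06 × [(1+0.0245) + 6×(0.1836−0.0245)] / (0.073−0.0245)
   = 7.06 × 1.9791 / 0.0485 = 288.0917

$288.09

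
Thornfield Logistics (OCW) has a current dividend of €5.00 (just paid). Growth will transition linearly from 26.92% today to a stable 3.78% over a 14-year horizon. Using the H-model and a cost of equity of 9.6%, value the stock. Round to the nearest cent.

€228.32

H-model: P₀ = D₀[(1+g_L) + H(g_S−g_L)]/(r−g_L), with H = 14/2 = 7.
P₀ = 5.00 × [(1+0.0378) + 7×(0.2692−0.0378)] / (0.096−0.0378)
   = 5.00 × 2.6576 / 0.0582 = 228.3162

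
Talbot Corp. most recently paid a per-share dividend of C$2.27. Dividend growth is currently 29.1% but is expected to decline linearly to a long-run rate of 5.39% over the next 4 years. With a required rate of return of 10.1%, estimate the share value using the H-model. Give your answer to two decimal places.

C$73.65

H-model: P₀ = D₀[(1+g_L) + H(g_S−g_L)]/(r−g_L), with H = 4/2 = 2.
P₀ = 2.27 × [(1+0.0539) + 2×(0.291−0.0539)] / (0.101−0.0539)
   = 2.27 × 1.5281 / 0.0471 = 73.6473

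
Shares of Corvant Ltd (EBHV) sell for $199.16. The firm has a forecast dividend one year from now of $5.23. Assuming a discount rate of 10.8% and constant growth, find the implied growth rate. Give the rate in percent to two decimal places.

8.17%

From P₀ = D₁/(r − g), the implied growth is g = r − D₁/P₀.
g = 0.108 − 5.23/199.16 = 0.108 − 0.02626 = 0.08174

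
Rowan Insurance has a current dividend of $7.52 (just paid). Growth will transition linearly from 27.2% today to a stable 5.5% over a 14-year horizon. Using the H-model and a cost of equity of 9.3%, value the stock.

H-model: P₀ = D₀[(1+g_L) + H(g_S−g_L)]/(r−g_L), with H = 14/2 = 7.
P₀ = 7.52 × [(1+0.055) + 7×(0.272−0.055)] / (0.093−0.055)
   = 7.52 × 2.5740 / 0.038 = 509.3811

$509.38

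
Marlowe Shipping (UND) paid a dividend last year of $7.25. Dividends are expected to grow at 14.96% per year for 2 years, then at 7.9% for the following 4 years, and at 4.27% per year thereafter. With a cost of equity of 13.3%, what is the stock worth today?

Three-stage DDM. Project D₁…D_6; terminal Gordon value at t=6 with g = 0.0427; discount at r = 0.133.
D_1 = 8.3346
D_2 = 9.5815
D_3 = 10.3384
D_4 = 11.1551
D_5 = 12.0364
D_6 = 12.9873
TV_6 = 13.5418/(0.133−0.0427) = 149.9647
P₀ = Σ Dₜ/(1+r)ᵗ + TV_6/(1+r)^6 = 112.1783

$112.18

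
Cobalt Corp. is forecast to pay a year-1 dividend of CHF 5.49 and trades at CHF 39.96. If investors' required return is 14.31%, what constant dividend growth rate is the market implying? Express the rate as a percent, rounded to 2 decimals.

0.57%

From P₀ = D₁/(r − g), the implied growth is g = r − D₁/P₀.
g = 0.1431 − 5.49/39.96 = 0.1431 − 0.13739 = 0.00571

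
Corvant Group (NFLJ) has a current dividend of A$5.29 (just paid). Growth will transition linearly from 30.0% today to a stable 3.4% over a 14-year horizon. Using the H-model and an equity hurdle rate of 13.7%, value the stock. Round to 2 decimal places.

H-model: P₀ = D₀[(1+g_L) + H(g_S−g_L)]/(r−g_L), with H = 14/2 = 7.
P₀ = 5.29 × [(1+0.034) + 7×(0.3−0.034)] / (0.137−0.034)
   = 5.29 × 2.8960 / 0.103 = 148.7363

A$148.74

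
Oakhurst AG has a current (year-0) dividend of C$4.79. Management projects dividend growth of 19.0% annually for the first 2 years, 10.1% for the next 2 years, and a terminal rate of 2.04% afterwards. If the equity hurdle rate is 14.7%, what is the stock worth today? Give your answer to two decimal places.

Three-stage DDM. Project D₁…D_4; terminal Gordon value at t=4 with g = 0.0204; discount at r = 0.147.
D_1 = 5.7001
D_2 = 6.7831
D_3 = 7.4682
D_4 = 8.2225
TV_4 = 8.3902/(0.147−0.0204) = 66.2736
P₀ = Σ Dₜ/(1+r)ᵗ + TV_4/(1+r)^4 = 58.1153

C$58.12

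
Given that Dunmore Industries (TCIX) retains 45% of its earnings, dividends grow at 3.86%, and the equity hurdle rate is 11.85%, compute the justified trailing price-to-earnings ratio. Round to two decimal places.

Payout ratio b = 1 − 0.45 = 0.55.
Justified trailing P/E = b(1+g)/(r−g) = 0.55×(1+0.0386)/(0.1185−0.0386) = 7.1493

7.15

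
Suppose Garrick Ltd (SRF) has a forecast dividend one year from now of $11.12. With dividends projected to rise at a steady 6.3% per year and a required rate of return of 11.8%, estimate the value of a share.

Gordon growth model: P₀ = D₁/(r − g), with D₁ = 11.12 given directly.
P₀ = 11.1200 / (0.118 − 0.063) = 11.1200 / 0.055 = 202.1818

$202.18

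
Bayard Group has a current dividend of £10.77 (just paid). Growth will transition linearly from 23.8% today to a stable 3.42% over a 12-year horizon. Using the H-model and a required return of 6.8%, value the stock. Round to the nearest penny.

£719.17

H-model: P₀ = D₀[(1+g_L) + H(g_S−g_L)]/(r−g_L), with H = 12/2 = 6.
P₀ = 10.77 × [(1+0.0342) + 6×(0.238−0.0342)] / (0.068−0.0342)
   = 10.77 × 2.2570 / 0.0338 = 719.1683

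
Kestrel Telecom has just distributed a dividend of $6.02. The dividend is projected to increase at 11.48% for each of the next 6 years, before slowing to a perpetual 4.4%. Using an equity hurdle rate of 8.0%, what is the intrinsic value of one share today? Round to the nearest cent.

$251.59

Two-stage DDM. Project D₁…D_6 at 0.1148, terminal growth 0.044, discount at r = 0.08.
D_1 = 6.7111
D_2 = 7.4815
D_3 = 8.3404
D_4 = 9.2979
D_5 = 10.3653
D_6 = 11.5552
Terminal value at t=6: TV = D_7/(r−g) = 12.0637/(0.08−0.044) = 335.1014
P₀ = 6.7111/(1+0.08)^1 + 7.4815/(1+0.08)^2 + 8.3404/(1+0.08)^3 + 9.2979/(1+0.08)^4 + 10.3653/(1+0.08)^5 + 11.5552/(1+0.08)^6 + 335.1014/(1+0.08)^6 = 251.5902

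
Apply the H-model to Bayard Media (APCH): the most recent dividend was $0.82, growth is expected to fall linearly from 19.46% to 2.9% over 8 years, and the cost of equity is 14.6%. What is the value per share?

H-model: P₀ = D₀[(1+g_L) + H(g_S−g_L)]/(r−g_L), with H = 8/2 = 4.
P₀ = 0.82 × [(1+0.029) + 4×(0.1946−0.029)] / (0.146−0.029)
   = 0.82 × 1.6914 / 0.117 = 11.8543

$11.85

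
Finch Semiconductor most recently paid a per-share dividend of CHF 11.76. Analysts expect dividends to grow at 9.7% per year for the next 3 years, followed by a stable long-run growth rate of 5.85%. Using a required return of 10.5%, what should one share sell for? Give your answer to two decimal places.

CHF 296.70

Two-stage DDM. Project D₁…D_3 at 0.097, terminal growth 0.0585, discount at r = 0.105.
D_1 = 12.9007
D_2 = 14.1521
D_3 = 15.5248
Terminal value at t=3: TV = D_4/(r−g) = 16.4330/(0.105−0.0585) = 353.3988
P₀ = 12.9007/(1+0.105)^1 + 14.1521/(1+0.105)^2 + 15.5248/(1+0.105)^3 + 353.3988/(1+0.105)^3 = 296.6974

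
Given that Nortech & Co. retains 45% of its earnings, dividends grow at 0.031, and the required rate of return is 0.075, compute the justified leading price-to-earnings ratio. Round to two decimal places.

Payout ratio b = 1 − 0.45 = 0.55.
Justified leading P/E = b/(r−g) = 0.55/(0.075−0.031) = 12.5000

12.50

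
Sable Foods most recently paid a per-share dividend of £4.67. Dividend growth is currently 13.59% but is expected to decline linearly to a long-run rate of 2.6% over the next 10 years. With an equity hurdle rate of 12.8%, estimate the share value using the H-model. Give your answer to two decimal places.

H-model: P₀ = D₀[(1+g_L) + H(g_S−g_L)]/(r−g_L), with H = 10/2 = 5.
P₀ = 4.67 × [(1+0.026) + 5×(0.1359−0.026)] / (0.128−0.026)
   = 4.67 × 1.5755 / 0.102 = 72.1332

£72.13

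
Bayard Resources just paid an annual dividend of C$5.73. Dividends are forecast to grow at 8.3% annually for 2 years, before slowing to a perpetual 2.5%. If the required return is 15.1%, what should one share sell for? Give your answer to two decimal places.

Two-stage DDM. Project D₁…D_2 at 0.083, terminal growth 0.025, discount at r = 0.151.
D_1 = 6.2056
D_2 = 6.7207
Terminal value at t=2: TV = D_3/(r−g) = 6.8887/(0.151−0.025) = 54.6720
P₀ = 6.2056/(1+0.151)^1 + 6.7207/(1+0.151)^2 + 54.6720/(1+0.151)^2 = 51.7325

C$51.73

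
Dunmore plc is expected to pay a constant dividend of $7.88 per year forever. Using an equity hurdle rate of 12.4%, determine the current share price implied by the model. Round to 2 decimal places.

Zero-growth DDM (perpetuity): P₀ = D/r = 7.88 / 0.124 = 63.5484

$63.55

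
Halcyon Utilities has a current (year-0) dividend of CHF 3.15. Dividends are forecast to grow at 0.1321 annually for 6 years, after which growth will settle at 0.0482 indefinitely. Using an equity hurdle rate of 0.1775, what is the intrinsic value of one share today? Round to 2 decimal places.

Two-stage DDM. Project D₁…D_6 at 0.1321, terminal growth 0.0482, discount at r = 0.1775.
D_1 = 3.5661
D_2 = 4.0372
D_3 = 4.5705
D_4 = 5.1743
D_5 = 5.8578
D_6 = 6.6316
Terminal value at t=6: TV = D_7/(r−g) = 6.9513/(0.1775−0.0482) = 53.7607
P₀ = 3.5661/(1+0.1775)^1 + 4.0372/(1+0.1775)^2 + 4.5705/(1+0.1775)^3 + 5.1743/(1+0.1775)^4 + 5.8578/(1+0.1775)^5 + 6.6316/(1+0.1775)^6 + 53.7607/(1+0.1775)^6 = 36.6769

CHF 36.68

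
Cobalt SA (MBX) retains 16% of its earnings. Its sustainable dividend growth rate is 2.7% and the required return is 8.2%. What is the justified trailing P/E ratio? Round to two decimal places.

15.69

Payout ratio b = 1 − 0.16 = 0.84.
Justified trailing P/E = b(1+g)/(r−g) = 0.84×(1+0.027)/(0.082−0.027) = 15.6851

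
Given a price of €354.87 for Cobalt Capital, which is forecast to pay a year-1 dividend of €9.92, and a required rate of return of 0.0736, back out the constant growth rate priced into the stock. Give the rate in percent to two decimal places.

4.56%

From P₀ = D₁/(r − g), the implied growth is g = r − D₁/P₀.
g = 0.0736 − 9.92/354.87 = 0.0736 − 0.02795 = 0.04565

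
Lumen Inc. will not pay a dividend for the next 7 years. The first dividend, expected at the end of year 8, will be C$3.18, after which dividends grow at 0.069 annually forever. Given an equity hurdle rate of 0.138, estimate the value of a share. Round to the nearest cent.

Deferred-dividend DDM. At t=7 the remaining stream is a growing perpetuity with first payment D_8 = 3.18.
V_7 = D_8/(r−g) = 3.18/(0.138−0.069) = 46.0870
P₀ = V_7/(1+r)^7 = 46.0870/(1+0.138)^7 = 18.6459

C$18.65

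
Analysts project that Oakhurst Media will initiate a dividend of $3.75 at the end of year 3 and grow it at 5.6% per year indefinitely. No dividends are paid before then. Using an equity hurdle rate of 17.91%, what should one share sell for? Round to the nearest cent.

Deferred-dividend DDM. At t=2 the remaining stream is a growing perpetuity with first payment D_3 = 3.75.
V_2 = D_3/(r−g) = 3.75/(0.1791−0.056) = 30.4630
P₀ = V_2/(1+r)^2 = 30.4630/(1+0.1791)^2 = 21.9115

$21.91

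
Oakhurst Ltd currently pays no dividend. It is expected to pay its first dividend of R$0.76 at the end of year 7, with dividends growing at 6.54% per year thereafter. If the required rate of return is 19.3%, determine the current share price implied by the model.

Deferred-dividend DDM. At t=6 the remaining stream is a growing perpetuity with first payment D_7 = 0.76.
V_6 = D_7/(r−g) = 0.76/(0.193−0.0654) = 5.9561
P₀ = V_6/(1+r)^6 = 5.9561/(1+0.193)^6 = 2.0660

R$2.07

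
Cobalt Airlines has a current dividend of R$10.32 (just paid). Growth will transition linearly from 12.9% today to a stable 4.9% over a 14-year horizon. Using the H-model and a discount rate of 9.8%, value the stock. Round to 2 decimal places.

R$338.88

H-model: P₀ = D₀[(1+g_L) + H(g_S−g_L)]/(r−g_L), with H = 14/2 = 7.
P₀ = 10.32 × [(1+0.049) + 7×(0.129−0.049)] / (0.098−0.049)
   = 10.32 × 1.6090 / 0.049 = 338.8751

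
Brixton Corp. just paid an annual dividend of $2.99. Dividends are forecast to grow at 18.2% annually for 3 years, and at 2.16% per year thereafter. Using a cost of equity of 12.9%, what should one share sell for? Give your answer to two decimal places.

Two-stage DDM. Project D₁…D_3 at 0.182, terminal growth 0.0216, discount at r = 0.129.
D_1 = 3.5342
D_2 = 4.1774
D_3 = 4.9377
Terminal value at t=3: TV = D_4/(r−g) = 5.0443/(0.129−0.0216) = 46.9678
P₀ = 3.5342/(1+0.129)^1 + 4.1774/(1+0.129)^2 + 4.9377/(1+0.129)^3 + 46.9678/(1+0.129)^3 = 42.4765

$42.48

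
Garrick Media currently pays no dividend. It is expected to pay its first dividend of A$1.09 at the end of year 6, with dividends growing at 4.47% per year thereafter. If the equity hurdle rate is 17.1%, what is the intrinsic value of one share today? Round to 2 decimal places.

Deferred-dividend DDM. At t=5 the remaining stream is a growing perpetuity with first payment D_6 = 1.09.
V_5 = D_6/(r−g) = 1.09/(0.171−0.0447) = 8.6302
P₀ = V_5/(1+r)^5 = 8.6302/(1+0.171)^5 = 3.9196

A$3.92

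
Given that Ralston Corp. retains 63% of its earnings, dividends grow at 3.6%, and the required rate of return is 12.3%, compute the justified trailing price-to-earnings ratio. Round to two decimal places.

Payout ratio b = 1 − 0.63 = 0.37.
Justified trailing P/E = b(1+g)/(r−g) = 0.37×(1+0.036)/(0.123−0.036) = 4.4060

4.41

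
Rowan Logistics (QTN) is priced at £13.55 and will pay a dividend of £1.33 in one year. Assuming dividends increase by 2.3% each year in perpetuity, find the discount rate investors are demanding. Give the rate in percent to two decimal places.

Rearranging the constant-growth DDM: r = D₁/P₀ + g.
r = 1.3300 / 13.55 + 0.023 = 0.09815 + 0.023 = 0.12115

12.12%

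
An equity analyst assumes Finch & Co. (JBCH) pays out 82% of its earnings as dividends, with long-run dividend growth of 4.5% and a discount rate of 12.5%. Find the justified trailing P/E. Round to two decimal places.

10.71

Justified trailing P/E = b(1+g)/(r−g) = 0.82×(1+0.045)/(0.125−0.045) = 10.7112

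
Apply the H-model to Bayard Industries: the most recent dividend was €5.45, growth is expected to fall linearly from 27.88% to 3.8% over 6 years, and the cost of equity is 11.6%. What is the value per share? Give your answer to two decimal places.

H-model: P₀ = D₀[(1+g_L) + H(g_S−g_L)]/(r−g_L), with H = 6/2 = 3.
P₀ = 5.45 × [(1+0.038) + 3×(0.2788−0.038)] / (0.116−0.038)
   = 5.45 × 1.7604 / 0.078 = 123.0023

€123.00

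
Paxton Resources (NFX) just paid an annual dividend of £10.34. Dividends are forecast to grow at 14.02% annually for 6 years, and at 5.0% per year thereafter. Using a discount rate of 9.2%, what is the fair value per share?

£407.34

Two-stage DDM. Project D₁…D_6 at 0.1402, terminal growth 0.05, discount at r = 0.092.
D_1 = 11.7897
D_2 = 13.4426
D_3 = 15.3272
D_4 = 17.4761
D_5 = 19.9263
D_6 = 22.7199
Terminal value at t=6: TV = D_7/(r−g) = 23.8559/(0.092−0.05) = 567.9979
P₀ = 11.7897/(1+0.092)^1 + 13.4426/(1+0.092)^2 + 15.3272/(1+0.092)^3 + 17.4761/(1+0.092)^4 + 19.9263/(1+0.092)^5 + 22.7199/(1+0.092)^6 + 567.9979/(1+0.092)^6 = 407.3353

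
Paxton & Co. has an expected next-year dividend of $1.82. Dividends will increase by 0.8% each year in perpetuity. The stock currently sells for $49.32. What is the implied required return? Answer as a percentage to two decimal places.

Rearranging the constant-growth DDM: r = D₁/P₀ + g.
r = 1.8200 / 49.32 + 0.008 = 0.03690 + 0.008 = 0.04490

4.49%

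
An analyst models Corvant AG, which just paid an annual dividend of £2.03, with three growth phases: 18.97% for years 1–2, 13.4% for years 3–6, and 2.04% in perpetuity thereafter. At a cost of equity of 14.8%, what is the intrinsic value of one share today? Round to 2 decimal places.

Three-stage DDM. Project D₁…D_6; terminal Gordon value at t=6 with g = 0.0204; discount at r = 0.148.
D_1 = 2.4151
D_2 = 2.8732
D_3 = 3.2582
D_4 = 3.6949
D_5 = 4.1900
D_6 = 4.7514
TV_6 = 4.8483/(0.148−0.0204) = 37.9964
P₀ = Σ Dₜ/(1+r)ᵗ + TV_6/(1+r)^6 = 29.3412

£29.34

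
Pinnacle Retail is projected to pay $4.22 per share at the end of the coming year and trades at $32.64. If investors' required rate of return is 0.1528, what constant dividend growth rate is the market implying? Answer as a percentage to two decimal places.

2.35%

From P₀ = D₁/(r − g), the implied growth is g = r − D₁/P₀.
g = 0.1528 − 4.22/32.64 = 0.1528 − 0.12929 = 0.02351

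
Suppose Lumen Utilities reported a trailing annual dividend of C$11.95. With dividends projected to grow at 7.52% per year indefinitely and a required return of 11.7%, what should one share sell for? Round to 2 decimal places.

C$307.38

Gordon growth model: P₀ = D₁/(r − g). D₁ = 11.95 × (1 + 0.0752) = 12.8486.
P₀ = 12.8486 / (0.117 − 0.0752) = 12.8486 / 0.0418 = 307.3837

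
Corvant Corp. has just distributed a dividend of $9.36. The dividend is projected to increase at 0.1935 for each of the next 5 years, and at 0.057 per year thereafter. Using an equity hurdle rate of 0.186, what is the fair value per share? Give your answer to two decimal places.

Two-stage DDM. Project D₁…D_5 at 0.1935, terminal growth 0.057, discount at r = 0.186.
D_1 = 11.1712
D_2 = 13.3328
D_3 = 15.9127
D_4 = 18.9918
D_5 = 22.6667
Terminal value at t=5: TV = D_6/(r−g) = 23.9587/(0.186−0.057) = 185.7262
P₀ = 11.1712/(1+0.186)^1 + 13.3328/(1+0.186)^2 + 15.9127/(1+0.186)^3 + 18.9918/(1+0.186)^4 + 22.6667/(1+0.186)^5 + 185.7262/(1+0.186)^5 = 126.8452

$126.85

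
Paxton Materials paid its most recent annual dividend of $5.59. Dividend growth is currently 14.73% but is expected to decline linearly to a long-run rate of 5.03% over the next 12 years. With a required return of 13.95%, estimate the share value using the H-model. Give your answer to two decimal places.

H-model: P₀ = D₀[(1+g_L) + H(g_S−g_L)]/(r−g_L), with H = 12/2 = 6.
P₀ = 5.59 × [(1+0.0503) + 6×(0.1473−0.0503)] / (0.1395−0.0503)
   = 5.59 × 1.6323 / 0.0892 = 102.2932

$102.29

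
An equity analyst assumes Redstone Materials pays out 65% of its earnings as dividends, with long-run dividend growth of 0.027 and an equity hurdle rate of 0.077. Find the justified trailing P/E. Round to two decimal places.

13.35

Justified trailing P/E = b(1+g)/(r−g) = 0.65×(1+0.027)/(0.077−0.027) = 13.3510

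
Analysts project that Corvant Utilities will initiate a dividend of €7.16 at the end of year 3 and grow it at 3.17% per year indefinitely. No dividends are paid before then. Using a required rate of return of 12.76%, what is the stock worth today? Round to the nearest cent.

€58.72

Deferred-dividend DDM. At t=2 the remaining stream is a growing perpetuity with first payment D_3 = 7.16.
V_2 = D_3/(r−g) = 7.16/(0.1276−0.0317) = 74.6611
P₀ = V_2/(1+r)^2 = 74.6611/(1+0.1276)^2 = 58.7198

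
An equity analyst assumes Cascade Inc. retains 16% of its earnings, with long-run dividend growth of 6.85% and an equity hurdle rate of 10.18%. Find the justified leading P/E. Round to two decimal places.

25.23

Payout ratio b = 1 − 0.16 = 0.84.
Justified leading P/E = b/(r−g) = 0.84/(0.1018−0.0685) = 25.2252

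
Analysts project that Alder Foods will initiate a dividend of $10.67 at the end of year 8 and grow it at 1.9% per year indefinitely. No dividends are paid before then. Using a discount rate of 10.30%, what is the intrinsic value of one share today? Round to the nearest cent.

$63.95

Deferred-dividend DDM. At t=7 the remaining stream is a growing perpetuity with first payment D_8 = 10.67.
V_7 = D_8/(r−g) = 10.67/(0.103−0.019) = 127.0238
P₀ = V_7/(1+r)^7 = 127.0238/(1+0.103)^7 = 63.9524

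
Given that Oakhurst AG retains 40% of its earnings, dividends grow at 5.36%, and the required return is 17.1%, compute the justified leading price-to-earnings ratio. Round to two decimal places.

5.11

Payout ratio b = 1 − 0.40 = 0.60.
Justified leading P/E = b/(r−g) = 0.60/(0.171−0.0536) = 5.1107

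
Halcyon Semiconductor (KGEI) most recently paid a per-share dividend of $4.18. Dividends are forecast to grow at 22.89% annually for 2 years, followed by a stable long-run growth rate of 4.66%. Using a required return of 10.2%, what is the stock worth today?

$108.06

Two-stage DDM. Project D₁…D_2 at 0.2289, terminal growth 0.0466, discount at r = 0.102.
D_1 = 5.1368
D_2 = 6.3126
Terminal value at t=2: TV = D_3/(r−g) = 6.6068/(0.102−0.0466) = 119.2560
P₀ = 5.1368/(1+0.102)^1 + 6.3126/(1+0.102)^2 + 119.2560/(1+0.102)^2 = 108.0607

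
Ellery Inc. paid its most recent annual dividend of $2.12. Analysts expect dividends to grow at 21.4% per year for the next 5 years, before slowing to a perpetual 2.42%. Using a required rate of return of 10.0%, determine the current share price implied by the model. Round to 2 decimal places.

Two-stage DDM. Project D₁…D_5 at 0.214, terminal growth 0.0242, discount at r = 0.1.
D_1 = 2.5737
D_2 = 3.1244
D_3 = 3.7931
D_4 = 4.6048
D_5 = 5.5902
Terminal value at t=5: TV = D_6/(r−g) = 5.7255/(0.1−0.0242) = 75.5344
P₀ = 2.5737/(1+0.1)^1 + 3.1244/(1+0.1)^2 + 3.7931/(1+0.1)^3 + 4.6048/(1+0.1)^4 + 5.5902/(1+0.1)^5 + 75.5344/(1+0.1)^5 = 61.2889

$61.29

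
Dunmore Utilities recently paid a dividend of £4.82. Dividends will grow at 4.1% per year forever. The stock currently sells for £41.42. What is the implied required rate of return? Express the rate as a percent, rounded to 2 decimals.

16.21%

Rearranging the constant-growth DDM: r = D₁/P₀ + g.
D₁ = 4.82 × (1 + 0.041) = 5.0176.
r = 5.0176 / 41.42 + 0.041 = 0.12114 + 0.041 = 0.16214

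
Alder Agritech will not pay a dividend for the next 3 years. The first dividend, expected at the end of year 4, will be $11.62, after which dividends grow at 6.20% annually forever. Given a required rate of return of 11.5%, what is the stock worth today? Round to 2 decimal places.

Deferred-dividend DDM. At t=3 the remaining stream is a growing perpetuity with first payment D_4 = 11.62.
V_3 = D_4/(r−g) = 11.62/(0.115−0.062) = 219.2453
P₀ = V_3/(1+r)^3 = 219.2453/(1+0.115)^3 = 158.1633

$158.16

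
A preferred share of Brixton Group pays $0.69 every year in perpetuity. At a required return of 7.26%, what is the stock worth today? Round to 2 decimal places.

$9.50

Zero-growth DDM (perpetuity): P₀ = D/r = 0.69 / 0.0726 = 9.5041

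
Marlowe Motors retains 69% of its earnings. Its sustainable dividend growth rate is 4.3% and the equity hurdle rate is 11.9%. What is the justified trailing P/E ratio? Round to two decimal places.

4.25

Payout ratio b = 1 − 0.69 = 0.31.
Justified trailing P/E = b(1+g)/(r−g) = 0.31×(1+0.043)/(0.119−0.043) = 4.2543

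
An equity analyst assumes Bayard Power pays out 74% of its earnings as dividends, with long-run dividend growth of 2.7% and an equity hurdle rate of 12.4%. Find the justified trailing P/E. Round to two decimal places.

7.83

Justified trailing P/E = b(1+g)/(r−g) = 0.74×(1+0.027)/(0.124−0.027) = 7.8348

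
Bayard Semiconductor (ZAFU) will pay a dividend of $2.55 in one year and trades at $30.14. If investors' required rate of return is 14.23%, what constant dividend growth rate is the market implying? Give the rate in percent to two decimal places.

From P₀ = D₁/(r − g), the implied growth is g = r − D₁/P₀.
g = 0.1423 − 2.55/30.14 = 0.1423 − 0.08461 = 0.05769

5.77%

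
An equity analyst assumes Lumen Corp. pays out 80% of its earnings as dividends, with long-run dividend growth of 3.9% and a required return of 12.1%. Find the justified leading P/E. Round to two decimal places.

Justified leading P/E = b/(r−g) = 0.80/(0.121−0.039) = 9.7561

9.76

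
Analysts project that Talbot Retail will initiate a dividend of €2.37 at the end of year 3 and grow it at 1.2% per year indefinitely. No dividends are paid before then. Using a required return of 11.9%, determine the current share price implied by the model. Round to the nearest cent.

Deferred-dividend DDM. At t=2 the remaining stream is a growing perpetuity with first payment D_3 = 2.37.
V_2 = D_3/(r−g) = 2.37/(0.119−0.012) = 22.1495
P₀ = V_2/(1+r)^2 = 22.1495/(1+0.119)^2 = 17.6890

€17.69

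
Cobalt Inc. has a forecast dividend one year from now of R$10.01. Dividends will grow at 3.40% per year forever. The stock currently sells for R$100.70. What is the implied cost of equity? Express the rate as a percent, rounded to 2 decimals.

13.34%

Rearranging the constant-growth DDM: r = D₁/P₀ + g.
r = 10.0100 / 100.70 + 0.034 = 0.09940 + 0.034 = 0.13340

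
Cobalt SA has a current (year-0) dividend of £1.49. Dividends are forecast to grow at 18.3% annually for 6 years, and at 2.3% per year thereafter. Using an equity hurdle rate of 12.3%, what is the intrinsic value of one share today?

£31.60

Two-stage DDM. Project D₁…D_6 at 0.183, terminal growth 0.023, discount at r = 0.123.
D_1 = 1.7627
D_2 = 2.0852
D_3 = 2.4668
D_4 = 2.9183
D_5 = 3.4523
D_6 = 4.0841
Terminal value at t=6: TV = D_7/(r−g) = 4.1780/(0.123−0.023) = 41.7802
P₀ = 1.7627/(1+0.123)^1 + 2.0852/(1+0.123)^2 + 2.4668/(1+0.123)^3 + 2.9183/(1+0.123)^4 + 3.4523/(1+0.123)^5 + 4.0841/(1+0.123)^6 + 41.7802/(1+0.123)^6 = 31.5990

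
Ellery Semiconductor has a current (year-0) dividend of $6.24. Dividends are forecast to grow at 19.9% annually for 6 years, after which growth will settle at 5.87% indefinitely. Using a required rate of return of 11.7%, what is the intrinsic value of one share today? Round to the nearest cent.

Two-stage DDM. Project D₁…D_6 at 0.199, terminal growth 0.0587, discount at r = 0.117.
D_1 = 7.4818
D_2 = 8.9706
D_3 = 10.7558
D_4 = 12.8962
D_5 = 15.4625
D_6 = 18.5396
Terminal value at t=6: TV = D_7/(r−g) = 19.6278/(0.117−0.0587) = 336.6697
P₀ = 7.4818/(1+0.117)^1 + 8.9706/(1+0.117)^2 + 10.7558/(1+0.117)^3 + 12.8962/(1+0.117)^4 + 15.4625/(1+0.117)^5 + 18.5396/(1+0.117)^6 + 336.6697/(1+0.117)^6 = 221.6616

$221.66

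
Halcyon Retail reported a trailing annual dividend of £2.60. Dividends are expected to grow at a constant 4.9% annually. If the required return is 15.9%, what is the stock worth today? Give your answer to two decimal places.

Gordon growth model: P₀ = D₁/(r − g). D₁ = 2.60 × (1 + 0.049) = 2.7274.
P₀ = 2.7274 / (0.159 − 0.049) = 2.7274 / 0.11 = 24.7945

£24.79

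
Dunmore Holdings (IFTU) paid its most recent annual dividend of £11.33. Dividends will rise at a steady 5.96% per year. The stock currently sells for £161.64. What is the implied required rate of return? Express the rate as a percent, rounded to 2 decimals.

Rearranging the constant-growth DDM: r = D₁/P₀ + g.
D₁ = 11.33 × (1 + 0.0596) = 12.0053.
r = 12.0053 / 161.64 + 0.0596 = 0.07427 + 0.0596 = 0.13387

13.39%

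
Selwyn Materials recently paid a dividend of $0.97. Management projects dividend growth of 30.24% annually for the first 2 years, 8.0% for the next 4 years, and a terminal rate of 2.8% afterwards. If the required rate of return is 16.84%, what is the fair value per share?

$12.70

Three-stage DDM. Project D₁…D_6; terminal Gordon value at t=6 with g = 0.028; discount at r = 0.1684.
D_1 = 1.2633
D_2 = 1.6454
D_3 = 1.7770
D_4 = 1.9191
D_5 = 2.0727
D_6 = 2.2385
TV_6 = 2.3012/(0.1684−0.028) = 16.3901
P₀ = Σ Dₜ/(1+r)ᵗ + TV_6/(1+r)^6 = 12.7042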